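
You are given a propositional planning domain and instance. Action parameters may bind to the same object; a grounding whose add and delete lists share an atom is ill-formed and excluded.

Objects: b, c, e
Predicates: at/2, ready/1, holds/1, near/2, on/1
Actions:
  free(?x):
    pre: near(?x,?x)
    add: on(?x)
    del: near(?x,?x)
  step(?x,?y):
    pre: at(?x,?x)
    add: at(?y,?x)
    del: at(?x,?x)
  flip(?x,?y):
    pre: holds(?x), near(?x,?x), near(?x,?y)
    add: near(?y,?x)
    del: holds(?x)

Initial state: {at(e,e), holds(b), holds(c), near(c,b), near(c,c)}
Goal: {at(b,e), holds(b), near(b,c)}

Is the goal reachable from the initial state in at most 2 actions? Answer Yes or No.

1. step(e,b)  →  {at(b,e), holds(b), holds(c), near(c,b), near(c,c)}
2. flip(c,b)  →  {at(b,e), holds(b), near(b,c), near(c,b), near(c,c)}
optimal plan length = 2; 2 ≤ 2

Yes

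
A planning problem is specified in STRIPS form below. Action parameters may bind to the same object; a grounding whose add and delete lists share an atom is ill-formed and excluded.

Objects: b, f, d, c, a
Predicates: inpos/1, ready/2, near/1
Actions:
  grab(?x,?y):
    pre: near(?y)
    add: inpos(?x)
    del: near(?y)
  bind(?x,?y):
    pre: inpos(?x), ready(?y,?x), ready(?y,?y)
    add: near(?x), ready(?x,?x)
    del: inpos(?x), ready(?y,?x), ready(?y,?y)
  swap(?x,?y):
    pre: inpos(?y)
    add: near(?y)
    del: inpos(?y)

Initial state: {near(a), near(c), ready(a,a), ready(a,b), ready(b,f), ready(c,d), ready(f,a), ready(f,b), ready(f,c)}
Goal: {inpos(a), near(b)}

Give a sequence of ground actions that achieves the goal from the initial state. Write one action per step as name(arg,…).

1. grab(b,c)  →  {inpos(b), near(a), ready(a,a), ready(a,b), ready(b,f), ready(c,d), ready(f,a), ready(f,b), ready(f,c)}
2. grab(a,a)  →  {inpos(a), inpos(b), ready(a,a), ready(a,b), ready(b,f), ready(c,d), ready(f,a), ready(f,b), ready(f,c)}
3. bind(b,a)  →  {inpos(a), near(b), ready(b,b), ready(b,f), ready(c,d), ready(f,a), ready(f,b), ready(f,c)}

grab(b,c); grab(a,a); bind(b,a)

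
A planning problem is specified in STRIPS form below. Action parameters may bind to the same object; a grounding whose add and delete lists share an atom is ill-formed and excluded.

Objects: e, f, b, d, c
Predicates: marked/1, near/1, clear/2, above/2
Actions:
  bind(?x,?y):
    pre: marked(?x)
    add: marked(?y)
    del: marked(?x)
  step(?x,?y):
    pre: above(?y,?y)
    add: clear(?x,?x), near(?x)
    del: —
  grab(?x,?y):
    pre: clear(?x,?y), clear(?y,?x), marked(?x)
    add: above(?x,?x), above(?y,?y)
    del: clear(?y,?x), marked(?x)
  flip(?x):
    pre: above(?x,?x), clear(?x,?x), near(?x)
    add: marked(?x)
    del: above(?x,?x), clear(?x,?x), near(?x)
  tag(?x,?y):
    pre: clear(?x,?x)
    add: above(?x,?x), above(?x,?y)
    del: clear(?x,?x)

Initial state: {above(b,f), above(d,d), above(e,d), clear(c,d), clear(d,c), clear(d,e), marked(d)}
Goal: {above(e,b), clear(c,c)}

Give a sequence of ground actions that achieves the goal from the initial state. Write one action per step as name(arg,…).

1. step(e,d)  →  {above(b,f), above(d,d), above(e,d), clear(c,d), clear(d,c), clear(d,e), clear(e,e), marked(d), near(e)}
2. step(c,d)  →  {above(b,f), above(d,d), above(e,d), clear(c,c), clear(c,d), clear(d,c), clear(d,e), clear(e,e), marked(d), near(c), near(e)}
3. tag(e,b)  →  {above(b,f), above(d,d), above(e,b), above(e,d), above(e,e), clear(c,c), clear(c,d), clear(d,c), clear(d,e), marked(d), near(c), near(e)}

step(e,d); step(c,d); tag(e,b)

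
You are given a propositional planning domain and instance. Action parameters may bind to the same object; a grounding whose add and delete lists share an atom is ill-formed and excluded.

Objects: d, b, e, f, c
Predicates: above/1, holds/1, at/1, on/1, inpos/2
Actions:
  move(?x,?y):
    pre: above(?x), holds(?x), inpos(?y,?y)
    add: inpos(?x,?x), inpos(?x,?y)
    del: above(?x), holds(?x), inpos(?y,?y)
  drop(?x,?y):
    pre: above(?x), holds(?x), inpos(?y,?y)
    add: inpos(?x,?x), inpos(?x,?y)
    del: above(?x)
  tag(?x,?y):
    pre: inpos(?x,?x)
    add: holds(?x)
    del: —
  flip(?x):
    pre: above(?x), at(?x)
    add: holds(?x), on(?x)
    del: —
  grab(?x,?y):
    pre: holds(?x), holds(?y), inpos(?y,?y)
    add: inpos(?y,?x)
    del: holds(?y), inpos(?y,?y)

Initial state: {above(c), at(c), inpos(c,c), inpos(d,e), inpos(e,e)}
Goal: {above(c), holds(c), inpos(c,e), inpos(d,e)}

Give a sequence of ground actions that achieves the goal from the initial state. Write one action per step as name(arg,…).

1. tag(e,d)  →  {above(c), at(c), holds(e), inpos(c,c), inpos(d,e), inpos(e,e)}
2. tag(c,d)  →  {above(c), at(c), holds(c), holds(e), inpos(c,c), inpos(d,e), inpos(e,e)}
3. grab(e,c)  →  {above(c), at(c), holds(e), inpos(c,e), inpos(d,e), inpos(e,e)}
4. flip(c)  →  {above(c), at(c), holds(c), holds(e), inpos(c,e), inpos(d,e), inpos(e,e), on(c)}

tag(e,d); tag(c,d); grab(e,c); flip(c)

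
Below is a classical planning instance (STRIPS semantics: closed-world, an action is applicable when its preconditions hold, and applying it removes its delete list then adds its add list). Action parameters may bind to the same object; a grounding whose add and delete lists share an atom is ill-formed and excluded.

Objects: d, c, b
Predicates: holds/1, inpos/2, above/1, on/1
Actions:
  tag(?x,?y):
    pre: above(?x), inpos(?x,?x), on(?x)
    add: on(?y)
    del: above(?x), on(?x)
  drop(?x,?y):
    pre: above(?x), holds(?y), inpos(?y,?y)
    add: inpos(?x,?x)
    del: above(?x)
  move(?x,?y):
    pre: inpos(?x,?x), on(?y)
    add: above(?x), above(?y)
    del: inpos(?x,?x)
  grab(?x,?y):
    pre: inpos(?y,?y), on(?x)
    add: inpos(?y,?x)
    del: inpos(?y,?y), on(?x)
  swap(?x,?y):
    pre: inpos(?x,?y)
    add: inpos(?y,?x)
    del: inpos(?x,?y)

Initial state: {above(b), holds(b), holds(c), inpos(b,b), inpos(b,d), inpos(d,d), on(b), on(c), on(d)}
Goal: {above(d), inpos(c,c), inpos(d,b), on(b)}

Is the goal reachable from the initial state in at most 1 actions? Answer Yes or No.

1. move(d,c)  →  {above(b), above(c), above(d), holds(b), holds(c), inpos(b,b), inpos(b,d), on(b), on(c), on(d)}
2. drop(c,b)  →  {above(b), above(d), holds(b), holds(c), inpos(b,b), inpos(b,d), inpos(c,c), on(b), on(c), on(d)}
3. swap(b,d)  →  {above(b), above(d), holds(b), holds(c), inpos(b,b), inpos(c,c), inpos(d,b), on(b), on(c), on(d)}
optimal plan length = 3; 3 > 1

No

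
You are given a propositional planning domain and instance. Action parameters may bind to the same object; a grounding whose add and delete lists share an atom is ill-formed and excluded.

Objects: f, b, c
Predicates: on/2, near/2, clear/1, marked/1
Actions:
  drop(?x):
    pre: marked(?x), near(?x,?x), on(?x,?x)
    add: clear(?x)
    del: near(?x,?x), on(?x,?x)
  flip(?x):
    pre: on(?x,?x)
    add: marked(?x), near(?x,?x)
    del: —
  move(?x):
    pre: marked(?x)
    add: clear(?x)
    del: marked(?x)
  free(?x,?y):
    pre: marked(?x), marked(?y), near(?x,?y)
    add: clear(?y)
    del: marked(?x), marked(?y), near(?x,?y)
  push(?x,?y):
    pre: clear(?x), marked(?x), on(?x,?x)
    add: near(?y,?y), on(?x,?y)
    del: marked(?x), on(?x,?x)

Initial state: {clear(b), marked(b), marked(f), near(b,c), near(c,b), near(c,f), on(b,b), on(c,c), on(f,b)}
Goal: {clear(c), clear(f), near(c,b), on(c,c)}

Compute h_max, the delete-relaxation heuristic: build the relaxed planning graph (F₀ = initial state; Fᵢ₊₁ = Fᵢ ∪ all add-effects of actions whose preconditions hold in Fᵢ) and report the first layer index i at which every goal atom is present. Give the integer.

F0 = init (9 atoms)
F1 = F0 ∪ {clear(f), marked(c), near(b,b), near(c,c), near(f,f), on(b,c), on(b,f)}  (16 atoms)
F2 = F1 ∪ {clear(c)}  (17 atoms)
goal ⊆ F2  ⇒  h_max = 2

2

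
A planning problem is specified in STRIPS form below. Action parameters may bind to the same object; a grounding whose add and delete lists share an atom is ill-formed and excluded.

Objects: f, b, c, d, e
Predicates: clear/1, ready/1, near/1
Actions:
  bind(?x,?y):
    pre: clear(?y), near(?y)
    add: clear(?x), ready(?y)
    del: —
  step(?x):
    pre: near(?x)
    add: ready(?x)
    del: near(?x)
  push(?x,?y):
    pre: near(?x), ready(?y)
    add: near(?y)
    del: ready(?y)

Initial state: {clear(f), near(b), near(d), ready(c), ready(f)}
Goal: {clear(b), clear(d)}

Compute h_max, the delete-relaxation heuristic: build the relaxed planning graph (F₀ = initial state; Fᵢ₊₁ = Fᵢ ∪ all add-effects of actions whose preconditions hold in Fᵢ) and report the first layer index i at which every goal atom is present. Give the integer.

2

F0 = init (5 atoms)
F1 = F0 ∪ {near(c), near(f), ready(b), ready(d)}  (9 atoms)
F2 = F1 ∪ {clear(b), clear(c), clear(d), clear(e)}  (13 atoms)
goal ⊆ F2  ⇒  h_max = 2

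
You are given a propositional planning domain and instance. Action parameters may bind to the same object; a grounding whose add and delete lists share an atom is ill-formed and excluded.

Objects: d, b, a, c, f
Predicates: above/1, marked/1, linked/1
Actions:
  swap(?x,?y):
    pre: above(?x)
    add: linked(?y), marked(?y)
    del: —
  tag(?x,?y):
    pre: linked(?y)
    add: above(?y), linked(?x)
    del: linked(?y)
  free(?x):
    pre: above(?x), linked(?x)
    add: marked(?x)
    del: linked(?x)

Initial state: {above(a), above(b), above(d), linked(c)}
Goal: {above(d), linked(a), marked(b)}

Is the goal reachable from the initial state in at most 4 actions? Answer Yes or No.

1. swap(d,b)  →  {above(a), above(b), above(d), linked(b), linked(c), marked(b)}
2. swap(d,a)  →  {above(a), above(b), above(d), linked(a), linked(b), linked(c), marked(a), marked(b)}
optimal plan length = 2; 2 ≤ 4

Yes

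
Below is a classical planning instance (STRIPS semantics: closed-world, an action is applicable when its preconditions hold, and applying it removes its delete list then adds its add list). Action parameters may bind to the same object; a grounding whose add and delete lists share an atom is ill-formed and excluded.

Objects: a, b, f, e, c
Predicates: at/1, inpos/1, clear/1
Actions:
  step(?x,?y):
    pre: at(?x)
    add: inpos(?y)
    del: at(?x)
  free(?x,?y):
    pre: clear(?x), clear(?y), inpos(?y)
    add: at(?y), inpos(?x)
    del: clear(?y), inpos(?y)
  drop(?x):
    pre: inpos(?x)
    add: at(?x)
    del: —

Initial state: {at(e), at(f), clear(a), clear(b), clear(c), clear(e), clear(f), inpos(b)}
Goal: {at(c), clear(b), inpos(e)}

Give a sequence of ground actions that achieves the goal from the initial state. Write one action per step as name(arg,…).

step(f,c); free(e,c)

1. step(f,c)  →  {at(e), clear(a), clear(b), clear(c), clear(e), clear(f), inpos(b), inpos(c)}
2. free(e,c)  →  {at(c), at(e), clear(a), clear(b), clear(e), clear(f), inpos(b), inpos(e)}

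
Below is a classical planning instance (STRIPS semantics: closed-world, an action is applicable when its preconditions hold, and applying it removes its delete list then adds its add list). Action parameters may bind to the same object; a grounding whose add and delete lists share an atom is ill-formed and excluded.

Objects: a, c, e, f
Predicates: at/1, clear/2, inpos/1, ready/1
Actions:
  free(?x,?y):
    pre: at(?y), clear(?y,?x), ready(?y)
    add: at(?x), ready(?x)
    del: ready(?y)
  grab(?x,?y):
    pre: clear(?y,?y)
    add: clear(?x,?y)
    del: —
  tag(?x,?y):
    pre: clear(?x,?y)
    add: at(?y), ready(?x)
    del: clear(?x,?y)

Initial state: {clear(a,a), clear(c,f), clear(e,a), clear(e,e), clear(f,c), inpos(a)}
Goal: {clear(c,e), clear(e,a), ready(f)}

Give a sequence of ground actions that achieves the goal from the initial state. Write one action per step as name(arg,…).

grab(c,e); tag(f,c)

1. grab(c,e)  →  {clear(a,a), clear(c,e), clear(c,f), clear(e,a), clear(e,e), clear(f,c), inpos(a)}
2. tag(f,c)  →  {at(c), clear(a,a), clear(c,e), clear(c,f), clear(e,a), clear(e,e), inpos(a), ready(f)}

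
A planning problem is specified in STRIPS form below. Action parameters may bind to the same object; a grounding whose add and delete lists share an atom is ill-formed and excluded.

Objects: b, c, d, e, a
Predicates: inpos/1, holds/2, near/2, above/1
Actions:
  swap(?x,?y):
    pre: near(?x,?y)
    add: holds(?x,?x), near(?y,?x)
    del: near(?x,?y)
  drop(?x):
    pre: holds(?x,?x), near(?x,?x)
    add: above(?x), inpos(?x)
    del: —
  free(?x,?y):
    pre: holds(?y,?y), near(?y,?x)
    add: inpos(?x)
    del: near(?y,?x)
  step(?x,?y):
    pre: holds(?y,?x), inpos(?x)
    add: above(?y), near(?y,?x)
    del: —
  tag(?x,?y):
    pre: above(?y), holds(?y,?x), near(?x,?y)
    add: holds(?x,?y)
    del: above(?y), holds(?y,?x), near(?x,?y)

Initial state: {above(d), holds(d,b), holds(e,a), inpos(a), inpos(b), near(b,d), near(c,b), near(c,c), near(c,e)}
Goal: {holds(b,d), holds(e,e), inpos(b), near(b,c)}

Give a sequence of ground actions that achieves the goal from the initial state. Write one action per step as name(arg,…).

swap(c,b); swap(c,e); swap(e,c); tag(b,d)

1. swap(c,b)  →  {above(d), holds(c,c), holds(d,b), holds(e,a), inpos(a), inpos(b), near(b,c), near(b,d), near(c,c), near(c,e)}
2. swap(c,e)  →  {above(d), holds(c,c), holds(d,b), holds(e,a), inpos(a), inpos(b), near(b,c), near(b,d), near(c,c), near(e,c)}
3. swap(e,c)  →  {above(d), holds(c,c), holds(d,b), holds(e,a), holds(e,e), inpos(a), inpos(b), near(b,c), near(b,d), near(c,c), near(c,e)}
4. tag(b,d)  →  {holds(b,d), holds(c,c), holds(e,a), holds(e,e), inpos(a), inpos(b), near(b,c), near(c,c), near(c,e)}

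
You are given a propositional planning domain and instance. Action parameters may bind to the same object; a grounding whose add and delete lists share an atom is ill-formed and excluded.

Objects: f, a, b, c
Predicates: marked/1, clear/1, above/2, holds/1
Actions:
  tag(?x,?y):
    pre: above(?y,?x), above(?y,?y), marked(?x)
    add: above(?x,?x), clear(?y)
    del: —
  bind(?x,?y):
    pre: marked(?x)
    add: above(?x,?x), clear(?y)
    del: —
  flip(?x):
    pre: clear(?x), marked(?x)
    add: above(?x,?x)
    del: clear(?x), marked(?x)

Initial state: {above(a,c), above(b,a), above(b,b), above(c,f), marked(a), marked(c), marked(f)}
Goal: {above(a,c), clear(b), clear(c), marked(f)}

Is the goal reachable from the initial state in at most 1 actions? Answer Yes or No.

No

1. tag(a,b)  →  {above(a,a), above(a,c), above(b,a), above(b,b), above(c,f), clear(b), marked(a), marked(c), marked(f)}
2. bind(f,c)  →  {above(a,a), above(a,c), above(b,a), above(b,b), above(c,f), above(f,f), clear(b), clear(c), marked(a), marked(c), marked(f)}
optimal plan length = 2; 2 > 1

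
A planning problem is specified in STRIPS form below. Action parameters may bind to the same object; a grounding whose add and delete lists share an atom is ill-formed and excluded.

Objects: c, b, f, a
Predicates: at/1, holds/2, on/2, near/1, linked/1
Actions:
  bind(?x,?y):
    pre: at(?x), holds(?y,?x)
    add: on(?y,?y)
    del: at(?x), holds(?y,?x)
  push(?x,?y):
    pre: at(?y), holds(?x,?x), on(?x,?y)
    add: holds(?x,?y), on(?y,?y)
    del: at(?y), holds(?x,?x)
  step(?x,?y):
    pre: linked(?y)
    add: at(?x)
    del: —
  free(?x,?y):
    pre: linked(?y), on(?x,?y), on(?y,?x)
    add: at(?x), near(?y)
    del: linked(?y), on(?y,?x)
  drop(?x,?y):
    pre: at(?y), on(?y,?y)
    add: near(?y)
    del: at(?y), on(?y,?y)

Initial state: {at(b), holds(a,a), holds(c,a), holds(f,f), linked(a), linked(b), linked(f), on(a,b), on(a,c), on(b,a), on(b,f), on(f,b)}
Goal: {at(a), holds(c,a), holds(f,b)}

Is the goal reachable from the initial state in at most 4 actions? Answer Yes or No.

1. push(f,b)  →  {holds(a,a), holds(c,a), holds(f,b), linked(a), linked(b), linked(f), on(a,b), on(a,c), on(b,a), on(b,b), on(b,f), on(f,b)}
2. step(a,b)  →  {at(a), holds(a,a), holds(c,a), holds(f,b), linked(a), linked(b), linked(f), on(a,b), on(a,c), on(b,a), on(b,b), on(b,f), on(f,b)}
optimal plan length = 2; 2 ≤ 4

Yes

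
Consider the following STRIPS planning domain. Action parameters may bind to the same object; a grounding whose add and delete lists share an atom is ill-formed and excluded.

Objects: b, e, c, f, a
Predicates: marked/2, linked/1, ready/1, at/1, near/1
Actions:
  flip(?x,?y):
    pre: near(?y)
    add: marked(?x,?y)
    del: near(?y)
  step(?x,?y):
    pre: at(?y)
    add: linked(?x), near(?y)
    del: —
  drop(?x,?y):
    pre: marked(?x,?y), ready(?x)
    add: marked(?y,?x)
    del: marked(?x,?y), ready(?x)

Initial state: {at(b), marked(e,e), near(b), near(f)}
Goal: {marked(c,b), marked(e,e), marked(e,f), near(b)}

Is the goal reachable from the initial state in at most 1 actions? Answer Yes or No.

No

1. flip(e,f)  →  {at(b), marked(e,e), marked(e,f), near(b)}
2. flip(c,b)  →  {at(b), marked(c,b), marked(e,e), marked(e,f)}
3. step(b,b)  →  {at(b), linked(b), marked(c,b), marked(e,e), marked(e,f), near(b)}
optimal plan length = 3; 3 > 1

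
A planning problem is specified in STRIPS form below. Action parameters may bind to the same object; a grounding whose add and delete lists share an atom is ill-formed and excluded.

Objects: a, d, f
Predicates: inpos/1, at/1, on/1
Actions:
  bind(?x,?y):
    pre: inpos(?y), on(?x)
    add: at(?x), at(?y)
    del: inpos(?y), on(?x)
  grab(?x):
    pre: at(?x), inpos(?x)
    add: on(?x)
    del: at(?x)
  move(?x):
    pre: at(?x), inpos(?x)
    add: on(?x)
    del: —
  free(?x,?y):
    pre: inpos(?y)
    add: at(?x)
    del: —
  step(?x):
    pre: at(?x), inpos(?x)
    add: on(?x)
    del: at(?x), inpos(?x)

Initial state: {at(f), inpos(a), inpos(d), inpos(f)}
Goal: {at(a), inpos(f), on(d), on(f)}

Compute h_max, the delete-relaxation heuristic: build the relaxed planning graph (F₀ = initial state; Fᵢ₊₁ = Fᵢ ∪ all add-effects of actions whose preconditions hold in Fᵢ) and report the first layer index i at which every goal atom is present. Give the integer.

2

F0 = init (4 atoms)
F1 = F0 ∪ {at(a), at(d), on(f)}  (7 atoms)
F2 = F1 ∪ {on(a), on(d)}  (9 atoms)
goal ⊆ F2  ⇒  h_max = 2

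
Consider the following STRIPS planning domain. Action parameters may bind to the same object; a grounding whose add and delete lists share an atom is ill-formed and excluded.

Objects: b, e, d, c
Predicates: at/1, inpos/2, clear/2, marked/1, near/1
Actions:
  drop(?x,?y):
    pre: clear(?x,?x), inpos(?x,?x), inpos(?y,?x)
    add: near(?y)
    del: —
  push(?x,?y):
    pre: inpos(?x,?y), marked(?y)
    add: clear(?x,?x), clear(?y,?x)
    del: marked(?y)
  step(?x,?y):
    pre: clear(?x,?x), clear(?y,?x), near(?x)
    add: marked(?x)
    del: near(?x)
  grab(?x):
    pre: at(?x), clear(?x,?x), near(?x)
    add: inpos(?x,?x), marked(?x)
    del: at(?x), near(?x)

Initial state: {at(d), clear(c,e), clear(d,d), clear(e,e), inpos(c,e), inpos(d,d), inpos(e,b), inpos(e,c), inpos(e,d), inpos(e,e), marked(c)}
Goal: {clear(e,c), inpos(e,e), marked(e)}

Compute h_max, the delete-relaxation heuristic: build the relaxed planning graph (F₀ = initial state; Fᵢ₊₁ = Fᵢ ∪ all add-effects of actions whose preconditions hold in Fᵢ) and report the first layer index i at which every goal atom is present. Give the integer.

3

F0 = init (11 atoms)
F1 = F0 ∪ {near(c), near(d), near(e)}  (14 atoms)
F2 = F1 ∪ {marked(d), marked(e)}  (16 atoms)
F3 = F2 ∪ {clear(c,c), clear(d,e), clear(e,c)}  (19 atoms)
goal ⊆ F3  ⇒  h_max = 3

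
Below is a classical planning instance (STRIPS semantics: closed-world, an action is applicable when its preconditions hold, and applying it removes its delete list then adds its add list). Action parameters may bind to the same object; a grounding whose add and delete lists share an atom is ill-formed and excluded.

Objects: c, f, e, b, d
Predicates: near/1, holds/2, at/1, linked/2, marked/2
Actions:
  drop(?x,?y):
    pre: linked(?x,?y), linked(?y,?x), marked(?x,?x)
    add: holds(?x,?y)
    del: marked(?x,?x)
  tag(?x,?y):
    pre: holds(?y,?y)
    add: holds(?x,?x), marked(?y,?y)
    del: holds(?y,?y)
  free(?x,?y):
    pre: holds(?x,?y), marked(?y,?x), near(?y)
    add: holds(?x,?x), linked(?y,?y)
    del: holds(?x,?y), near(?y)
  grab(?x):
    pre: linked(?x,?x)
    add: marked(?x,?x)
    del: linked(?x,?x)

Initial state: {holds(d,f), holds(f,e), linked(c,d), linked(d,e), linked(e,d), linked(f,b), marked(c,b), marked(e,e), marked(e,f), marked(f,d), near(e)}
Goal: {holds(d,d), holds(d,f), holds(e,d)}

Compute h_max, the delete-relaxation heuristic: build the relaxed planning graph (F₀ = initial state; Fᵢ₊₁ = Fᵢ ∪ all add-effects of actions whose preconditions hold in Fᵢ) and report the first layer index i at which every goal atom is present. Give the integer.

F0 = init (11 atoms)
F1 = F0 ∪ {holds(e,d), holds(f,f), linked(e,e)}  (14 atoms)
F2 = F1 ∪ {holds(b,b), holds(c,c), holds(d,d), holds(e,e), marked(f,f)}  (19 atoms)
goal ⊆ F2  ⇒  h_max = 2

2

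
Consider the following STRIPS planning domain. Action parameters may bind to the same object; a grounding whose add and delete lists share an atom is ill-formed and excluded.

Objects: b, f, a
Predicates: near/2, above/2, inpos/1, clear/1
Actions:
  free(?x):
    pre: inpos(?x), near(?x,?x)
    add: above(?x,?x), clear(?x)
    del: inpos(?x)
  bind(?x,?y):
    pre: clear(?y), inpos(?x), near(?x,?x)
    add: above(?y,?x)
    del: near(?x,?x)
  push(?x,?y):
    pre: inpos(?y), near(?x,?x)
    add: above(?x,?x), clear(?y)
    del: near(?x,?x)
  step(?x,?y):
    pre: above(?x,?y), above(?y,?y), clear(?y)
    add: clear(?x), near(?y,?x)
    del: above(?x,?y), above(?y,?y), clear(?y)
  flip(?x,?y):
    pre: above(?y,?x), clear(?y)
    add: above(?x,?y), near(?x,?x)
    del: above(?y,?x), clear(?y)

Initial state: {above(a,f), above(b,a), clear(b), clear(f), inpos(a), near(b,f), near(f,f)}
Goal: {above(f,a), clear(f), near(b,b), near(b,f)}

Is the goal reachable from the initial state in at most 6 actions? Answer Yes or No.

1. push(f,a)  →  {above(a,f), above(b,a), above(f,f), clear(a), clear(b), clear(f), inpos(a), near(b,f)}
2. flip(a,b)  →  {above(a,b), above(a,f), above(f,f), clear(a), clear(f), inpos(a), near(a,a), near(b,f)}
3. bind(a,f)  →  {above(a,b), above(a,f), above(f,a), above(f,f), clear(a), clear(f), inpos(a), near(b,f)}
4. flip(b,a)  →  {above(a,f), above(b,a), above(f,a), above(f,f), clear(f), inpos(a), near(b,b), near(b,f)}
optimal plan length = 4; 4 ≤ 6

Yes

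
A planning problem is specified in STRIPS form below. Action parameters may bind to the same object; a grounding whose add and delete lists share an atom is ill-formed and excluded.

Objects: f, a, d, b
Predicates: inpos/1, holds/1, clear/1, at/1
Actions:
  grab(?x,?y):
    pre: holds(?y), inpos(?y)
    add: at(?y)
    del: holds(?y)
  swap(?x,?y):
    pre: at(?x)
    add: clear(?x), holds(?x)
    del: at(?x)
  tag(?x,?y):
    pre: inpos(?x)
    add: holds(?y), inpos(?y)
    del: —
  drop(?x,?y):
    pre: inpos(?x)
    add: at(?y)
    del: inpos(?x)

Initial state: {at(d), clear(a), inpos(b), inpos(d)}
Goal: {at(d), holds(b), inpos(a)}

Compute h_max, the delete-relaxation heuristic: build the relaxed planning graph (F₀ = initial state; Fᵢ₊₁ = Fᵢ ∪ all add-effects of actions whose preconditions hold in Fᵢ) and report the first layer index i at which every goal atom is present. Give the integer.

1

F0 = init (4 atoms)
F1 = F0 ∪ {at(a), at(b), at(f), clear(d), holds(a), holds(b), holds(d), holds(f), inpos(a), inpos(f)}  (14 atoms)
goal ⊆ F1  ⇒  h_max = 1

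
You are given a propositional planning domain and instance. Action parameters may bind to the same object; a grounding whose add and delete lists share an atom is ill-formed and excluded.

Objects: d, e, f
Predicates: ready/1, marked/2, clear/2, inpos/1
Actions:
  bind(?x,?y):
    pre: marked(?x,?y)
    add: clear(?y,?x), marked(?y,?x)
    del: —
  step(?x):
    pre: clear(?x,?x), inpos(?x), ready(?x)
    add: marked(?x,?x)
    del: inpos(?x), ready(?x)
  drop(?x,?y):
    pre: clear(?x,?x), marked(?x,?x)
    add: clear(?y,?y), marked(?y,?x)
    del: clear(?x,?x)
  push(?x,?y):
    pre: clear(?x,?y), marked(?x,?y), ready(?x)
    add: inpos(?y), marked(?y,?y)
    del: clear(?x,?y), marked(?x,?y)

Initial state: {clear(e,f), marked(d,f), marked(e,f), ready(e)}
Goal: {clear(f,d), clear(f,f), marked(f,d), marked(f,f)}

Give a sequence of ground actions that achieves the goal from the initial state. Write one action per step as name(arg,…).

bind(d,f); push(e,f); bind(f,f)

1. bind(d,f)  →  {clear(e,f), clear(f,d), marked(d,f), marked(e,f), marked(f,d), ready(e)}
2. push(e,f)  →  {clear(f,d), inpos(f), marked(d,f), marked(f,d), marked(f,f), ready(e)}
3. bind(f,f)  →  {clear(f,d), clear(f,f), inpos(f), marked(d,f), marked(f,d), marked(f,f), ready(e)}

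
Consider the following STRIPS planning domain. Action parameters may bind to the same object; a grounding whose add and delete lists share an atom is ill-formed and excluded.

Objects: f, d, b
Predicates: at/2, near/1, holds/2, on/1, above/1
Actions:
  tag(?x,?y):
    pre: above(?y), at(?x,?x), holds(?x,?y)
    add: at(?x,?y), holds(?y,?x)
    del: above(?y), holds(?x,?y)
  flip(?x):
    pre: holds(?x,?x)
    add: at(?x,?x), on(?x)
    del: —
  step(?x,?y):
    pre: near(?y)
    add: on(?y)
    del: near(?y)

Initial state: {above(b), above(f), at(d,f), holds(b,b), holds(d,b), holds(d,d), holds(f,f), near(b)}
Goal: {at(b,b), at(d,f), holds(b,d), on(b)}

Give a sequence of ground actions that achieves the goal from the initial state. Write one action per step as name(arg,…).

1. flip(d)  →  {above(b), above(f), at(d,d), at(d,f), holds(b,b), holds(d,b), holds(d,d), holds(f,f), near(b), on(d)}
2. tag(d,b)  →  {above(f), at(d,b), at(d,d), at(d,f), holds(b,b), holds(b,d), holds(d,d), holds(f,f), near(b), on(d)}
3. flip(b)  →  {above(f), at(b,b), at(d,b), at(d,d), at(d,f), holds(b,b), holds(b,d), holds(d,d), holds(f,f), near(b), on(b), on(d)}

flip(d); tag(d,b); flip(b)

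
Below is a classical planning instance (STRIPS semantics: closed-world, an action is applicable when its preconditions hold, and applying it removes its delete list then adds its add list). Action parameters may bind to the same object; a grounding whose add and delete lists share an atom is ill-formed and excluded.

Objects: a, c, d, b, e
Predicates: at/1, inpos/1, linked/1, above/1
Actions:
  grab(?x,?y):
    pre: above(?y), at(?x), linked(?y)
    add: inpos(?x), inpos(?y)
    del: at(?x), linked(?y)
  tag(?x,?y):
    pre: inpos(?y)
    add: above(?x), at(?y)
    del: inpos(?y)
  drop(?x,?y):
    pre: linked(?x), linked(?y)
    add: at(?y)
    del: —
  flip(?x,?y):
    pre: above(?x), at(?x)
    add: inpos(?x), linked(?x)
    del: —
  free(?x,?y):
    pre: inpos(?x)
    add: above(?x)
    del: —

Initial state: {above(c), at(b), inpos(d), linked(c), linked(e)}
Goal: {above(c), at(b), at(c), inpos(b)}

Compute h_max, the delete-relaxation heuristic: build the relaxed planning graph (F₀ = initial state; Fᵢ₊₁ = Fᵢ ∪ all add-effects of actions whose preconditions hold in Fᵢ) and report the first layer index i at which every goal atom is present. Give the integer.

F0 = init (5 atoms)
F1 = F0 ∪ {above(a), above(b), above(d), above(e), at(c), at(d), at(e), inpos(b), inpos(c)}  (14 atoms)
goal ⊆ F1  ⇒  h_max = 1

1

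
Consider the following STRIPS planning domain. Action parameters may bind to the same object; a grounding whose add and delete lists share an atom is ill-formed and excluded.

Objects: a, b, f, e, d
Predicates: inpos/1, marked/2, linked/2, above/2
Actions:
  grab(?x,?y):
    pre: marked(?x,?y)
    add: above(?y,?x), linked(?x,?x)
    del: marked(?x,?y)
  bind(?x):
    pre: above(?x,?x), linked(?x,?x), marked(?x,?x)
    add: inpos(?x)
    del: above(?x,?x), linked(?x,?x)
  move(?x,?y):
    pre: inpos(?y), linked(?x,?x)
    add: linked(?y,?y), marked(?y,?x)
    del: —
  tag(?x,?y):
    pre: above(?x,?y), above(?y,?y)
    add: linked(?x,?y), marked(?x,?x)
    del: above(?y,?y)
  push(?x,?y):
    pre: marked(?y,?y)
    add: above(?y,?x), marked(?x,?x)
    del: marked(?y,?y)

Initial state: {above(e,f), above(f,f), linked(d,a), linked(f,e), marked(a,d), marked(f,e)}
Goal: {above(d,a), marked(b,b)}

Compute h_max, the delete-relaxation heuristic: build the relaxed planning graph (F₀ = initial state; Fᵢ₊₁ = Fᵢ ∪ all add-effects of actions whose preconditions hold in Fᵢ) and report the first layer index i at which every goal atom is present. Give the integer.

2

F0 = init (6 atoms)
F1 = F0 ∪ {above(d,a), linked(a,a), linked(e,f), linked(f,f), marked(e,e), marked(f,f)}  (12 atoms)
F2 = F1 ∪ {above(e,a), above(e,b), above(e,d), above(e,e), above(f,a), above(f,b), above(f,d), above(f,e), inpos(f), linked(e,e), marked(a,a), marked(b,b), marked(d,d)}  (25 atoms)
goal ⊆ F2  ⇒  h_max = 2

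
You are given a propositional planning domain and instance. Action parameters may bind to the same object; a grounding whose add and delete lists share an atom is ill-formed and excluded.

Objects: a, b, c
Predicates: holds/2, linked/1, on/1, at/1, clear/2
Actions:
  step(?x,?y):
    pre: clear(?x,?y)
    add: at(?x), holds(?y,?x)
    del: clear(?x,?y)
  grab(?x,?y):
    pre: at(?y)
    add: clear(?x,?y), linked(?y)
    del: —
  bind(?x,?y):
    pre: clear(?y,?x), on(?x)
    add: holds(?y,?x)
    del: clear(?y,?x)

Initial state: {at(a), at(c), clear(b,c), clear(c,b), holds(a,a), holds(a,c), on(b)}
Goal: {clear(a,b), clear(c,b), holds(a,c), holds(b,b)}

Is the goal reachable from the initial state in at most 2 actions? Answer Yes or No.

No

1. step(b,c)  →  {at(a), at(b), at(c), clear(c,b), holds(a,a), holds(a,c), holds(c,b), on(b)}
2. grab(a,b)  →  {at(a), at(b), at(c), clear(a,b), clear(c,b), holds(a,a), holds(a,c), holds(c,b), linked(b), on(b)}
3. grab(b,b)  →  {at(a), at(b), at(c), clear(a,b), clear(b,b), clear(c,b), holds(a,a), holds(a,c), holds(c,b), linked(b), on(b)}
4. step(b,b)  →  {at(a), at(b), at(c), clear(a,b), clear(c,b), holds(a,a), holds(a,c), holds(b,b), holds(c,b), linked(b), on(b)}
optimal plan length = 4; 4 > 2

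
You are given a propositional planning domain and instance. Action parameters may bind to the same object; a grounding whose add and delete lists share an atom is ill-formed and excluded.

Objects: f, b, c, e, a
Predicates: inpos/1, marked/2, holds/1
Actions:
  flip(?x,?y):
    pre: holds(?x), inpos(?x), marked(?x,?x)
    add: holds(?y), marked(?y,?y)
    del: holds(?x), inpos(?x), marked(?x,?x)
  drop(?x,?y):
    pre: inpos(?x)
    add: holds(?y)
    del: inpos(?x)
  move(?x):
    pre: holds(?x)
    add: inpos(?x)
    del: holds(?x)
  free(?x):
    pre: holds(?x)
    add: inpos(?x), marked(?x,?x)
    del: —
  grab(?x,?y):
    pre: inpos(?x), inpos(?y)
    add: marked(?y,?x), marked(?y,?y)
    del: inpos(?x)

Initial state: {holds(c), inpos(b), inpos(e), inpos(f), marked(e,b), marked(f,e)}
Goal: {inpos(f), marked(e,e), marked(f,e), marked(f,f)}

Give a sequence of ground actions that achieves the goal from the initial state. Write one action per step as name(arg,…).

1. grab(b,f)  →  {holds(c), inpos(e), inpos(f), marked(e,b), marked(f,b), marked(f,e), marked(f,f)}
2. grab(e,e)  →  {holds(c), inpos(f), marked(e,b), marked(e,e), marked(f,b), marked(f,e), marked(f,f)}

grab(b,f); grab(e,e)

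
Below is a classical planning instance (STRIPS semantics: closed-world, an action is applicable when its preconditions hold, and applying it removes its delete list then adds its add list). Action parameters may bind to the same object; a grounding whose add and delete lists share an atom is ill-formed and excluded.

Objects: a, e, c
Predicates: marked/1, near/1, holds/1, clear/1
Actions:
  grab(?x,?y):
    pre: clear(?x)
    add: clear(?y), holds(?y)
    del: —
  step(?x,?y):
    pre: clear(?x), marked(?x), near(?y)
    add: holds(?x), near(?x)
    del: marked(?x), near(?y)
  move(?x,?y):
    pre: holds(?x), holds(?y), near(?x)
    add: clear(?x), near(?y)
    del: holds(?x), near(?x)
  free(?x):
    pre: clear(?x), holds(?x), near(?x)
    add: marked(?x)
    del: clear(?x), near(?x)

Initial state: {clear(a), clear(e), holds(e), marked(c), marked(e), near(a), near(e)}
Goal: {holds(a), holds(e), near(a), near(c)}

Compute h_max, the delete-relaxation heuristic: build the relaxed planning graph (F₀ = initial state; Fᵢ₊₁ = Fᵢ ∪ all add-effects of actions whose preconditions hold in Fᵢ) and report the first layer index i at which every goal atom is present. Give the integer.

F0 = init (7 atoms)
F1 = F0 ∪ {clear(c), holds(a), holds(c)}  (10 atoms)
F2 = F1 ∪ {marked(a), near(c)}  (12 atoms)
goal ⊆ F2  ⇒  h_max = 2

2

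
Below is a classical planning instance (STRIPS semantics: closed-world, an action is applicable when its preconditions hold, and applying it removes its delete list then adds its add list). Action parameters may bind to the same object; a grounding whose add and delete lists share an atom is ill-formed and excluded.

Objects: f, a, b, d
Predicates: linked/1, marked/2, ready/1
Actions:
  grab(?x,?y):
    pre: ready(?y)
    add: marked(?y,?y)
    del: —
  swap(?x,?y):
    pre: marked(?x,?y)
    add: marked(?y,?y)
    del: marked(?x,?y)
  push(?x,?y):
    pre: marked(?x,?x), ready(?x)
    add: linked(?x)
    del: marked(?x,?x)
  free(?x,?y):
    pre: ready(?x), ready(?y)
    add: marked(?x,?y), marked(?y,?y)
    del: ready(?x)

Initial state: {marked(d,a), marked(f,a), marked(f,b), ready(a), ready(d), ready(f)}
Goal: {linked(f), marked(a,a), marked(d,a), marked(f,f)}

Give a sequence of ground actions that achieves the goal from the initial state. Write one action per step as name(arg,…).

grab(f,f); grab(f,a); push(f,f); grab(f,f)

1. grab(f,f)  →  {marked(d,a), marked(f,a), marked(f,b), marked(f,f), ready(a), ready(d), ready(f)}
2. grab(f,a)  →  {marked(a,a), marked(d,a), marked(f,a), marked(f,b), marked(f,f), ready(a), ready(d), ready(f)}
3. push(f,f)  →  {linked(f), marked(a,a), marked(d,a), marked(f,a), marked(f,b), ready(a), ready(d), ready(f)}
4. grab(f,f)  →  {linked(f), marked(a,a), marked(d,a), marked(f,a), marked(f,b), marked(f,f), ready(a), ready(d), ready(f)}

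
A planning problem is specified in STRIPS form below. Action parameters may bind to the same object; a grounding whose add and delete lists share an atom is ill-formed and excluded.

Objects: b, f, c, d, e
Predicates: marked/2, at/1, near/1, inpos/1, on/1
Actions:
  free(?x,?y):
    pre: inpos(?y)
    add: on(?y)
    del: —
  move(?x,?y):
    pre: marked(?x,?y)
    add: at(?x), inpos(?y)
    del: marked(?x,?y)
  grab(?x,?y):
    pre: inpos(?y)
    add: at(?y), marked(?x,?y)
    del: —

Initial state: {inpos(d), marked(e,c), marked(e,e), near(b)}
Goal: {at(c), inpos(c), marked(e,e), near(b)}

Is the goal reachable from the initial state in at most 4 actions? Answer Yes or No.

Yes

1. move(e,c)  →  {at(e), inpos(c), inpos(d), marked(e,e), near(b)}
2. grab(b,c)  →  {at(c), at(e), inpos(c), inpos(d), marked(b,c), marked(e,e), near(b)}
optimal plan length = 2; 2 ≤ 4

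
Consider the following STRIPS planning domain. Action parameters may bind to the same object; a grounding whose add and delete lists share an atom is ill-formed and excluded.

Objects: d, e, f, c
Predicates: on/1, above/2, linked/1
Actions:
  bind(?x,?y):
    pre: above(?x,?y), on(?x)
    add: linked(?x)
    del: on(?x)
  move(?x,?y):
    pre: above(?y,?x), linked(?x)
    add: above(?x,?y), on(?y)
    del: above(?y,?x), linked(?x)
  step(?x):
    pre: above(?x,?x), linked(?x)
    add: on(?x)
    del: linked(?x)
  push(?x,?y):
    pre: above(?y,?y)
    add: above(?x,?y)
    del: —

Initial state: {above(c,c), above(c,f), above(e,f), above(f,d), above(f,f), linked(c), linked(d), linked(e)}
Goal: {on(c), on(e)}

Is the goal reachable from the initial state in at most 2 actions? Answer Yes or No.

No

1. push(e,c)  →  {above(c,c), above(c,f), above(e,c), above(e,f), above(f,d), above(f,f), linked(c), linked(d), linked(e)}
2. move(c,e)  →  {above(c,c), above(c,e), above(c,f), above(e,f), above(f,d), above(f,f), linked(d), linked(e), on(e)}
3. move(e,c)  →  {above(c,c), above(c,f), above(e,c), above(e,f), above(f,d), above(f,f), linked(d), on(c), on(e)}
optimal plan length = 3; 3 > 2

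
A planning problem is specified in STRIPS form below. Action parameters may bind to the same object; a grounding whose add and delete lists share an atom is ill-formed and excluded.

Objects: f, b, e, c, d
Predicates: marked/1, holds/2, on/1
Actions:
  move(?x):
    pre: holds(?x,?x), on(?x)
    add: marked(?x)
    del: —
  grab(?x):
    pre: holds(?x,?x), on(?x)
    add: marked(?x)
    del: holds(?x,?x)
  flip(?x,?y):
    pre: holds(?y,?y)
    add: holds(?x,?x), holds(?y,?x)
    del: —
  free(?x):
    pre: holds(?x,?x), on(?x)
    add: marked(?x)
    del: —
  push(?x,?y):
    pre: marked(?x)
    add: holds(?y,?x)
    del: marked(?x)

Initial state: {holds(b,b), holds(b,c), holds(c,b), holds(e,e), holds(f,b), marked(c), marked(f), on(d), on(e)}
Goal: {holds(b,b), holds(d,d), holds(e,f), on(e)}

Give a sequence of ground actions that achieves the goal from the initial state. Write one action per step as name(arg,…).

flip(f,e); flip(d,f)

1. flip(f,e)  →  {holds(b,b), holds(b,c), holds(c,b), holds(e,e), holds(e,f), holds(f,b), holds(f,f), marked(c), marked(f), on(d), on(e)}
2. flip(d,f)  →  {holds(b,b), holds(b,c), holds(c,b), holds(d,d), holds(e,e), holds(e,f), holds(f,b), holds(f,d), holds(f,f), marked(c), marked(f), on(d), on(e)}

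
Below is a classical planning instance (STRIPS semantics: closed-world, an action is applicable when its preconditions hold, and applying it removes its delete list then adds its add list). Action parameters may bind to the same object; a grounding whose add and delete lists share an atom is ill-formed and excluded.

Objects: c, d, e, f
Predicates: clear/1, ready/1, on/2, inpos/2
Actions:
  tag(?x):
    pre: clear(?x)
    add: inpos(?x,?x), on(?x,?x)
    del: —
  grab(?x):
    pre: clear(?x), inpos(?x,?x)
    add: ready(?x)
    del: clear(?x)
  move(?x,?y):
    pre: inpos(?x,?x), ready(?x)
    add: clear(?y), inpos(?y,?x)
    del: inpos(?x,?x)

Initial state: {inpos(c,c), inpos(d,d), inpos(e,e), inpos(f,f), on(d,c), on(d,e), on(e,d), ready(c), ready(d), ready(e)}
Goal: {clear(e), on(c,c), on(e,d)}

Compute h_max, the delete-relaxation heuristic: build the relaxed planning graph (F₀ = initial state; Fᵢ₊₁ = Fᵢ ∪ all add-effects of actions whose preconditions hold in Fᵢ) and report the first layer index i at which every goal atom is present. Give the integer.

F0 = init (10 atoms)
F1 = F0 ∪ {clear(c), clear(d), clear(e), clear(f), inpos(c,d), inpos(c,e), inpos(d,c), inpos(d,e), inpos(e,c), inpos(e,d), inpos(f,c), inpos(f,d), inpos(f,e)}  (23 atoms)
F2 = F1 ∪ {on(c,c), on(d,d), on(e,e), on(f,f), ready(f)}  (28 atoms)
goal ⊆ F2  ⇒  h_max = 2

2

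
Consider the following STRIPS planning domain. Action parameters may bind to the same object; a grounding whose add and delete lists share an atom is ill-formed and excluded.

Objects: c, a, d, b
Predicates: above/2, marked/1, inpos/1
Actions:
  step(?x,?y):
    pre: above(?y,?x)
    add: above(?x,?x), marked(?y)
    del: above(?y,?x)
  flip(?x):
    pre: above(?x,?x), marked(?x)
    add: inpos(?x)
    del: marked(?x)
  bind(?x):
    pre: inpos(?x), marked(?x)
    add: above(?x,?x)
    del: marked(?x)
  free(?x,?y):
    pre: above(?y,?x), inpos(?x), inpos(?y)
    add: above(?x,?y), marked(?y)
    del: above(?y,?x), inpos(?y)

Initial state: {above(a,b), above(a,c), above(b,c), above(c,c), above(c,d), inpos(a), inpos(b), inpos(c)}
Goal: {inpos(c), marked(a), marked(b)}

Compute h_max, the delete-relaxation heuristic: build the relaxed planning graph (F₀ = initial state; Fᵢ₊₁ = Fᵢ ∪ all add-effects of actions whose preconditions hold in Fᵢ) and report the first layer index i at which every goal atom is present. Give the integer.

1

F0 = init (8 atoms)
F1 = F0 ∪ {above(b,a), above(b,b), above(c,a), above(c,b), above(d,d), marked(a), marked(b), marked(c)}  (16 atoms)
goal ⊆ F1  ⇒  h_max = 1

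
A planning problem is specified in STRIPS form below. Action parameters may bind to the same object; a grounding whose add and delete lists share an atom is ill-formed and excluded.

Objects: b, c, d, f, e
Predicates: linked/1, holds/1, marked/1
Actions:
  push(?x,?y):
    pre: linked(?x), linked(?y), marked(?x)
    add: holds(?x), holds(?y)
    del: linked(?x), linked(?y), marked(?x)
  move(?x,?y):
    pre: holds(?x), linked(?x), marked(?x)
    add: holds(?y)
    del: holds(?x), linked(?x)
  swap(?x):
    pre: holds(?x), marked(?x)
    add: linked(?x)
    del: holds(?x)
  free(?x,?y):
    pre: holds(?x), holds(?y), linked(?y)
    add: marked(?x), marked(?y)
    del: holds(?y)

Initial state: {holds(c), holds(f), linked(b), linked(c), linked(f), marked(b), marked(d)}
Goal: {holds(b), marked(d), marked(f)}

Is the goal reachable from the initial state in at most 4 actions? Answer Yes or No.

Yes

1. push(b,b)  →  {holds(b), holds(c), holds(f), linked(c), linked(f), marked(d)}
2. free(b,f)  →  {holds(b), holds(c), linked(c), linked(f), marked(b), marked(d), marked(f)}
optimal plan length = 2; 2 ≤ 4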